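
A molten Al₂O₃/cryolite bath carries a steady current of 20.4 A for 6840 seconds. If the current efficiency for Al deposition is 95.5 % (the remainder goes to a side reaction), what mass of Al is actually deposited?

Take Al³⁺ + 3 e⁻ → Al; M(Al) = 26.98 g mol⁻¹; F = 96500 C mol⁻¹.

12.4 g

Q = I·t = 20.40 × 6840.0 = 139500 C.
n(e⁻) = 139500/96500 = 1.446 mol; theoretically n(Al) = 1.446/3 = 0.4820 mol, m_theo = 13.00 g.
At 95.5 % efficiency, m_actual = 0.955 × 13.00 = 12.4 g.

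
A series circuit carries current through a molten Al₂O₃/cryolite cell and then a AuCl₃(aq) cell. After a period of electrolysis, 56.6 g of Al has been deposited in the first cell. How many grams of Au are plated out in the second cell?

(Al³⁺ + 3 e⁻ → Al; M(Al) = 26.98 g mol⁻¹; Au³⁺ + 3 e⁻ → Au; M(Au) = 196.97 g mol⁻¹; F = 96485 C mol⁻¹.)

413 g

n(Al) = 56.6 / 26.98 = 2.098 mol.
Since Al³⁺ + 3 e⁻ → Al, n(e⁻) passed = 3 × 2.098 = 6.294 mol.
Cells in series carry the same charge, so the same 6.294 mol of electrons passes through cell 2.
Au³⁺ + 3 e⁻ → Au, so n(Au) = 6.294 / 3 = 2.098 mol.
m(Au) = 2.098 × 196.97 = 413 g.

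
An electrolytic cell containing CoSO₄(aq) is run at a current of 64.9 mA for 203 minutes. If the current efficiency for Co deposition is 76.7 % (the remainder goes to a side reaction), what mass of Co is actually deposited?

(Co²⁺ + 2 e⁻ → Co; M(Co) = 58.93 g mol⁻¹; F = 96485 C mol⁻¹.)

0.185 g

Q = I·t = 0.06490 × 12180 = 790.5 C.
n(e⁻) = 790.5/96485 = 0.008193 mol; theoretically n(Co) = 0.008193/2 = 0.004096 mol, m_theo = 0.2414 g.
At 76.7 % efficiency, m_actual = 0.767 × 0.2414 = 0.185 g.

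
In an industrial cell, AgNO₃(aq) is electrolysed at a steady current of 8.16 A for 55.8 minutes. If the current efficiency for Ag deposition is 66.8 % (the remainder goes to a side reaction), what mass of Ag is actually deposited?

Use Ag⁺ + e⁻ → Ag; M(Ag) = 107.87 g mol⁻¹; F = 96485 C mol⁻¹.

Q = I·t = 8.160 × 3348.0 = 27320 C.
n(e⁻) = 27320/96485 = 0.2831 mol; theoretically n(Ag) = 0.2831/1 = 0.2831 mol, m_theo = 30.54 g.
At 66.8 % efficiency, m_actual = 0.668 × 30.54 = 20.4 g.

20.4 g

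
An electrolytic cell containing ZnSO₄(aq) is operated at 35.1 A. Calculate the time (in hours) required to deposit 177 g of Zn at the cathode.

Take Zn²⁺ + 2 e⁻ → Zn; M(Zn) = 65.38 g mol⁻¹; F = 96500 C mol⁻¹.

4.14 h

n(Zn) = m/M = 177 / 65.38 = 2.707 mol.
Each Zn atom requires 2 electrons, so n(e⁻) = 2 × 2.707 = 5.414 mol.
Q = n(e⁻)·F = 5.414 × 96500 = 522500 C.
t = Q/I = 522500 / 35.10 A = 14890 s = 4.14 h.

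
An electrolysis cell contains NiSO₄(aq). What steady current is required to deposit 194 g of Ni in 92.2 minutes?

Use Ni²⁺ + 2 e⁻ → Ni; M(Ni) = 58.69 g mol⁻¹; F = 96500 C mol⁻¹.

n(Ni) = 194 / 58.69 = 3.306 mol.
n(e⁻) = 2 × 3.306 = 6.611 mol.
Q = n(e⁻)·F = 6.611 × 96500 = 638000 C.
I = Q/t = 638000 / 5532.0 s = 115 A.

115 A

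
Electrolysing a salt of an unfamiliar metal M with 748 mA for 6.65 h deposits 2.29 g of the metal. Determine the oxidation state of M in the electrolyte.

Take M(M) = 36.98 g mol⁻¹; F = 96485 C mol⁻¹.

+3

Q = I·t = 0.7480 A × 23940 s = 17910 C, so n(e⁻) = 17910/96485 = 0.1856 mol.
n(M) deposited = 2.29 / 36.98 = 0.06193 mol.
Electrons per atom = n(e⁻)/n(M) = 0.1856 / 0.06193 = 3.00 ≈ 3, so the ion is M³⁺.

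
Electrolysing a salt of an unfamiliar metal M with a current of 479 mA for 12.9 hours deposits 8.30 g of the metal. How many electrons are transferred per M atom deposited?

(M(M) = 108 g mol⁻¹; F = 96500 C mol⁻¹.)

Q = I·t = 0.4790 A × 46440 s = 22240 C, so n(e⁻) = 22240/96500 = 0.2305 mol.
n(M) deposited = 8.30 / 108 = 0.07685 mol.
Electrons per atom = n(e⁻)/n(M) = 0.2305 / 0.07685 = 3.00 ≈ 3, so the ion is M³⁺.

3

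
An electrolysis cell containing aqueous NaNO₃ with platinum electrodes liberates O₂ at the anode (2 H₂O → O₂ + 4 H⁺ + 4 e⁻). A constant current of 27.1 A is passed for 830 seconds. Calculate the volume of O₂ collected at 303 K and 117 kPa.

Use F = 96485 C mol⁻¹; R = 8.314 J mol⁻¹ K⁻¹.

1.25 L

Q = I·t = 27.10 A × 830.00 s = 22490 C.
n(e⁻) = Q/F = 22490 / 96485 = 0.2331 mol.
4 electrons are transferred per O₂ molecule, so n(O₂) = 0.2331 / 4 = 0.05828 mol.
V = nRT/P = (0.05828 × 8.314 × 303) / (117 × 10³ Pa) = 0.00125 m³ = 1.25 L.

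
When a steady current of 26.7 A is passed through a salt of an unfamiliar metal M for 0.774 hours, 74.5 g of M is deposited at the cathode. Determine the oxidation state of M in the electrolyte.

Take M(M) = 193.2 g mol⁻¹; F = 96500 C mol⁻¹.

Q = I·t = 26.70 A × 2786.4 s = 74400 C, so n(e⁻) = 74400/96500 = 0.7710 mol.
n(M) deposited = 74.5 / 193.2 = 0.3856 mol.
Electrons per atom = n(e⁻)/n(M) = 0.7710 / 0.3856 = 2.00 ≈ 2, so the ion is M²⁺.

+2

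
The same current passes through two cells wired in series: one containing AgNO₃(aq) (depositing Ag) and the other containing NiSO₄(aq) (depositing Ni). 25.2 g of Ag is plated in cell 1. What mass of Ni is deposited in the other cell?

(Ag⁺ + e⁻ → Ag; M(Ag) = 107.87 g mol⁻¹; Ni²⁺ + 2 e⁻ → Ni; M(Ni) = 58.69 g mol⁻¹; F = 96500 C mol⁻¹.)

n(Ag) = 25.2 / 107.87 = 0.2336 mol.
Since Ag⁺ + e⁻ → Ag, n(e⁻) passed = 1 × 0.2336 = 0.2336 mol.
Cells in series carry the same charge, so the same 0.2336 mol of electrons passes through cell 2.
Ni²⁺ + 2 e⁻ → Ni, so n(Ni) = 0.2336 / 2 = 0.1168 mol.
m(Ni) = 0.1168 × 58.69 = 6.86 g.

6.86 g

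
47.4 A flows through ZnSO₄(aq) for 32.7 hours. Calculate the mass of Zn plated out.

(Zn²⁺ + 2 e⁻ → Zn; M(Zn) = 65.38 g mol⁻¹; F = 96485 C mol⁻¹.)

Q = I·t = 47.40 A × 117720 s = 5580000 C.
n(e⁻) = Q/F = 5580000 / 96485 = 57.83 mol.
Zn²⁺ + 2 e⁻ → Zn, so n(Zn) = n(e⁻)/2 = 28.92 mol.
m = n·M = 28.92 × 65.38 = 1890 g.

1890 g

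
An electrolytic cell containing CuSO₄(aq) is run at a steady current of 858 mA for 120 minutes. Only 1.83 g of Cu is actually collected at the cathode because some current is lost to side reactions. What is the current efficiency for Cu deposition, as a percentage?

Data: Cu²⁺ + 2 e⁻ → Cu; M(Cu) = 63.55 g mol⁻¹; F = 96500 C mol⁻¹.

Q = I·t = 0.8580 × 7200.0 = 6178 C; n(e⁻) = 6178/96500 = 0.06402 mol.
Theoretical n(Cu) = n(e⁻)/2 = 0.03201 mol, i.e. m_theo = 0.03201 × 63.55 = 2.034 g.
Efficiency = m_actual / m_theo = 1.83 / 2.034 = 90.0 %.

90.0 %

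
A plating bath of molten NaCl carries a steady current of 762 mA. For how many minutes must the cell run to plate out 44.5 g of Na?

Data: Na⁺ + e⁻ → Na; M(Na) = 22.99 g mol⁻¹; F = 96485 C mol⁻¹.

4080 min

n(Na) = m/M = 44.5 / 22.99 = 1.936 mol.
Each Na atom requires 1 electron, so n(e⁻) = 1 × 1.936 = 1.936 mol.
Q = n(e⁻)·F = 1.936 × 96485 = 186800 C.
t = Q/I = 186800 / 0.7620 A = 245100 s = 4080 min.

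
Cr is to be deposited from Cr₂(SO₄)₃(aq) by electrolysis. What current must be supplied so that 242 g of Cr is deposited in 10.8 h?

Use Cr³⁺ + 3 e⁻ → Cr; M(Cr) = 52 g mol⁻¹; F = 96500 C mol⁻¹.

n(Cr) = 242 / 52 = 4.654 mol.
n(e⁻) = 3 × 4.654 = 13.96 mol.
Q = n(e⁻)·F = 13.96 × 96500 = 1347000 C.
I = Q/t = 1347000 / 38880 s = 34.7 A.

34.7 A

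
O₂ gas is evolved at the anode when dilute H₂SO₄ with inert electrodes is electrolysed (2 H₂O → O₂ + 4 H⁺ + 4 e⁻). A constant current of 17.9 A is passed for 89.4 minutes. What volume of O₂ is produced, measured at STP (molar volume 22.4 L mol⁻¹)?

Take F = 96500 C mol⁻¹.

Q = I·t = 17.90 A × 5364.0 s = 96020 C.
n(e⁻) = Q/F = 96020 / 96500 = 0.9950 mol.
4 electrons are transferred per O₂ molecule, so n(O₂) = 0.9950 / 4 = 0.2487 mol.
V = n × V_m = 0.2487 × 22.4 = 5.57 L.

5.57 L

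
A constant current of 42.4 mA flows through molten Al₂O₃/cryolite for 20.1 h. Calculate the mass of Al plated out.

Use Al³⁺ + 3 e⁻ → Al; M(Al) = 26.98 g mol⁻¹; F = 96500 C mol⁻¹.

0.286 g

Q = I·t = 0.04240 A × 72360 s = 3068 C.
n(e⁻) = Q/F = 3068 / 96500 = 0.03179 mol.
Al³⁺ + 3 e⁻ → Al, so n(Al) = n(e⁻)/3 = 0.01060 mol.
m = n·M = 0.01060 × 26.98 = 0.286 g.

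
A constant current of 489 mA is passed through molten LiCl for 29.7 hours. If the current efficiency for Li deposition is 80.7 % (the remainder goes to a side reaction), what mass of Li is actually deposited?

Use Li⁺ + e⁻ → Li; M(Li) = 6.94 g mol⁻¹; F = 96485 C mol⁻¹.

Q = I·t = 0.4890 × 106920 = 52280 C.
n(e⁻) = 52280/96485 = 0.5419 mol; theoretically n(Li) = 0.5419/1 = 0.5419 mol, m_theo = 3.761 g.
At 80.7 % efficiency, m_actual = 0.807 × 3.761 = 3.03 g.

3.03 g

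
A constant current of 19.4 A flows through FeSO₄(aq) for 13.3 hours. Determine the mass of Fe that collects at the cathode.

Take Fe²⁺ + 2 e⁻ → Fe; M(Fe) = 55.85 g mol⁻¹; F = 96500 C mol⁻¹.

Q = I·t = 19.40 A × 47880 s = 928900 C.
n(e⁻) = Q/F = 928900 / 96500 = 9.626 mol.
Fe²⁺ + 2 e⁻ → Fe, so n(Fe) = n(e⁻)/2 = 4.813 mol.
m = n·M = 4.813 × 55.85 = 269 g.

269 g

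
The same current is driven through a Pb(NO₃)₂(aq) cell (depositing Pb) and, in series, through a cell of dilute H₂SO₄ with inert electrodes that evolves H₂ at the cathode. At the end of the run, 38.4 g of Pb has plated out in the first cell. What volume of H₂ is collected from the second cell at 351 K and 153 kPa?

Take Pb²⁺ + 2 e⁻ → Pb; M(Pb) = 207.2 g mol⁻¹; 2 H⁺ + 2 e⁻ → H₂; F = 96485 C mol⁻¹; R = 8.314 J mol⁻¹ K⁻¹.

3.53 L

n(Pb) = 38.4 / 207.2 = 0.1853 mol, so n(e⁻) = 2 × 0.1853 = 0.3707 mol.
The cells are in series, so the same 0.3707 mol of electrons passes through the second cell.
2 H⁺ + 2 e⁻ → H₂ — 2 mol e⁻ per mol H₂, so n(H₂) = 0.3707/2 = 0.1853 mol.
V = nRT/P = (0.1853 × 8.314 × 351) / (153 × 10³) = 0.00353 m³ = 3.53 L.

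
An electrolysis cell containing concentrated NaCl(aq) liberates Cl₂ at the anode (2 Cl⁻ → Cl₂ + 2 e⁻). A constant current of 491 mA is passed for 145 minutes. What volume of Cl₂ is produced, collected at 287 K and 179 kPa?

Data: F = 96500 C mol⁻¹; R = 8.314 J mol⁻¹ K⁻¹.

0.295 L

Q = I·t = 0.4910 A × 8700.0 s = 4272 C.
n(e⁻) = Q/F = 4272 / 96500 = 0.04427 mol.
2 electrons are transferred per Cl₂ molecule, so n(Cl₂) = 0.04427 / 2 = 0.02213 mol.
V = nRT/P = (0.02213 × 8.314 × 287) / (179 × 10³ Pa) = 2.95 × 10⁻⁴ m³ = 0.295 L.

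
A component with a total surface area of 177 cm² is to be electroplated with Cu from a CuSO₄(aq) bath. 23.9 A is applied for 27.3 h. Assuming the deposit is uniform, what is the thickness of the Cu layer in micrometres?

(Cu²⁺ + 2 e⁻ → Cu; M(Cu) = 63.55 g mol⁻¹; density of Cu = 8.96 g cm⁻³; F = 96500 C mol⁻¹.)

Q = I·t = 23.90 × 98280 = 2349000 C; n(e⁻) = 24.34 mol.
n(Cu) = n(e⁻)/2 = 12.17 mol, so m = 12.17 × 63.55 = 773.4 g.
Volume = m/ρ = 773.4 / 8.96 = 86.32 cm³.
Thickness = V/A = 86.32 / 177 = 0.488 cm = 4880 μm.

4880 μm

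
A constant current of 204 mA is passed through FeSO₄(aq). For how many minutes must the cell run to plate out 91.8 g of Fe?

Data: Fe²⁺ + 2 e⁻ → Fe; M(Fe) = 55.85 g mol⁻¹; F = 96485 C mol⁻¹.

25900 min

n(Fe) = m/M = 91.8 / 55.85 = 1.644 mol.
Each Fe atom requires 2 electrons, so n(e⁻) = 2 × 1.644 = 3.287 mol.
Q = n(e⁻)·F = 3.287 × 96485 = 317200 C.
t = Q/I = 317200 / 0.2040 A = 1555000 s = 25900 min.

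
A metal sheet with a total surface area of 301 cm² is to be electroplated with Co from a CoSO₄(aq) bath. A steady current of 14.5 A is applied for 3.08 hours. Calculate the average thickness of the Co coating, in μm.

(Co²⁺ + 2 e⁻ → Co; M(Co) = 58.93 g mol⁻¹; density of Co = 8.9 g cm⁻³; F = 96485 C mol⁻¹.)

Q = I·t = 14.50 × 11088 = 160800 C; n(e⁻) = 1.666 mol.
n(Co) = n(e⁻)/2 = 0.8332 mol, so m = 0.8332 × 58.93 = 49.10 g.
Volume = m/ρ = 49.10 / 8.9 = 5.517 cm³.
Thickness = V/A = 5.517 / 301 = 0.0183 cm = 183 μm.

183 μm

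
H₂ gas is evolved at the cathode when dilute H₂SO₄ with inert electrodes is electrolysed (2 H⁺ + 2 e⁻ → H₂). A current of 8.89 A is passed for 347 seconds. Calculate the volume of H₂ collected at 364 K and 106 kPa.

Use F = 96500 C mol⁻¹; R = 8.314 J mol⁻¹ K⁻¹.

Q = I·t = 8.890 A × 347.00 s = 3085 C.
n(e⁻) = Q/F = 3085 / 96500 = 0.03197 mol.
2 electrons are transferred per H₂ molecule, so n(H₂) = 0.03197 / 2 = 0.01598 mol.
V = nRT/P = (0.01598 × 8.314 × 364) / (106 × 10³ Pa) = 4.56 × 10⁻⁴ m³ = 0.456 L.

0.456 L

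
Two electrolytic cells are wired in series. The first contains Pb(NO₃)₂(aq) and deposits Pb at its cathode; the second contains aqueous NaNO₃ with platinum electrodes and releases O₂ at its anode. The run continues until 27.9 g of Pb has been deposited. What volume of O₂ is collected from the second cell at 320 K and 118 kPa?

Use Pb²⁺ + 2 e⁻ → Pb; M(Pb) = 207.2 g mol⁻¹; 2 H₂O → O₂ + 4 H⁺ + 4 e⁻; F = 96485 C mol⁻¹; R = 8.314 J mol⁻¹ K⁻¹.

n(Pb) = 27.9 / 207.2 = 0.1347 mol, so n(e⁻) = 2 × 0.1347 = 0.2693 mol.
The cells are in series, so the same 0.2693 mol of electrons passes through the second cell.
2 H₂O → O₂ + 4 H⁺ + 4 e⁻ — 4 mol e⁻ per mol O₂, so n(O₂) = 0.2693/4 = 0.06733 mol.
V = nRT/P = (0.06733 × 8.314 × 320) / (118 × 10³) = 0.00152 m³ = 1.52 L.

1.52 L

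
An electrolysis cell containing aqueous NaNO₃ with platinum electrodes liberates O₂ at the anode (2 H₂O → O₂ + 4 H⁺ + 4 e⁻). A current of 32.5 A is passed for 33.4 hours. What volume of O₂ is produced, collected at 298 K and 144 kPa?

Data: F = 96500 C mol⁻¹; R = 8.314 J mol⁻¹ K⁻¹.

174 L

Q = I·t = 32.50 A × 120240 s = 3908000 C.
n(e⁻) = Q/F = 3908000 / 96500 = 40.50 mol.
4 electrons are transferred per O₂ molecule, so n(O₂) = 40.50 / 4 = 10.12 mol.
V = nRT/P = (10.12 × 8.314 × 298) / (144 × 10³ Pa) = 0.174 m³ = 174 L.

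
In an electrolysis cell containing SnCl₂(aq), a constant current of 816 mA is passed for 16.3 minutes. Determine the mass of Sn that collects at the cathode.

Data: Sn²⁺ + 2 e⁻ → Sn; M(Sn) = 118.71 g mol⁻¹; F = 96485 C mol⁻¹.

Q = I·t = 0.8160 A × 978.00 s = 798.0 C.
n(e⁻) = Q/F = 798.0 / 96485 = 0.008271 mol.
Sn²⁺ + 2 e⁻ → Sn, so n(Sn) = n(e⁻)/2 = 0.004136 mol.
m = n·M = 0.004136 × 118.71 = 0.491 g.

0.491 g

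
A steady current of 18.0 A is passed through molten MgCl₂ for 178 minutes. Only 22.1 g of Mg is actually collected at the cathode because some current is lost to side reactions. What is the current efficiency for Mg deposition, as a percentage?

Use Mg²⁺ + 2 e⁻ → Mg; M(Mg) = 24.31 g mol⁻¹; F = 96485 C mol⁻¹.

Q = I·t = 18.00 × 10680 = 192200 C; n(e⁻) = 192200/96485 = 1.992 mol.
Theoretical n(Mg) = n(e⁻)/2 = 0.9962 mol, i.e. m_theo = 0.9962 × 24.31 = 24.22 g.
Efficiency = m_actual / m_theo = 22.1 / 24.22 = 91.3 %.

91.3 %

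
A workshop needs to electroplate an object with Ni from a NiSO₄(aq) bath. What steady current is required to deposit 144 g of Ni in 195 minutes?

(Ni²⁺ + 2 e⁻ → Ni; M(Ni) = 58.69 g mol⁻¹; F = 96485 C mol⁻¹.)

40.5 A

n(Ni) = 144 / 58.69 = 2.454 mol.
n(e⁻) = 2 × 2.454 = 4.907 mol.
Q = n(e⁻)·F = 4.907 × 96485 = 473500 C.
I = Q/t = 473500 / 11700 s = 40.5 A.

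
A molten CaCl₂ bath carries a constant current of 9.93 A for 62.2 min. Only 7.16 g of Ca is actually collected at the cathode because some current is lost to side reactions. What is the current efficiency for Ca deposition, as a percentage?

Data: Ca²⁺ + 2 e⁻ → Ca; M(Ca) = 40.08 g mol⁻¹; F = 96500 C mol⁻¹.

93.0 %

Q = I·t = 9.930 × 3732.0 = 37060 C; n(e⁻) = 37060/96500 = 0.3840 mol.
Theoretical n(Ca) = n(e⁻)/2 = 0.1920 mol, i.e. m_theo = 0.1920 × 40.08 = 7.696 g.
Efficiency = m_actual / m_theo = 7.16 / 7.696 = 93.0 %.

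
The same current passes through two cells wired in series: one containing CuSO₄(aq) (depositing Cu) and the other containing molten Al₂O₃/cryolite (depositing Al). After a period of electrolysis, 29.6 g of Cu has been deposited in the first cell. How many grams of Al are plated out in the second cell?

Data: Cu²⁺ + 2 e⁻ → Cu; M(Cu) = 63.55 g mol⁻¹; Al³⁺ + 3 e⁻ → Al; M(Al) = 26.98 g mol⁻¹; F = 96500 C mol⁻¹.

n(Cu) = 29.6 / 63.55 = 0.4658 mol.
Since Cu²⁺ + 2 e⁻ → Cu, n(e⁻) passed = 2 × 0.4658 = 0.9315 mol.
Cells in series carry the same charge, so the same 0.9315 mol of electrons passes through cell 2.
Al³⁺ + 3 e⁻ → Al, so n(Al) = 0.9315 / 3 = 0.3105 mol.
m(Al) = 0.3105 × 26.98 = 8.38 g.

8.38 g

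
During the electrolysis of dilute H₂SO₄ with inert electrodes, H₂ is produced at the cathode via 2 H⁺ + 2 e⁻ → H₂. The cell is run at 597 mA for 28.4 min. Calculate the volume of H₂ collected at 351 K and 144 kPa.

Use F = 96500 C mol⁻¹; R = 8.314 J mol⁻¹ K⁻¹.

Q = I·t = 0.5970 A × 1704.0 s = 1017 C.
n(e⁻) = Q/F = 1017 / 96500 = 0.01054 mol.
2 electrons are transferred per H₂ molecule, so n(H₂) = 0.01054 / 2 = 0.005271 mol.
V = nRT/P = (0.005271 × 8.314 × 351) / (144 × 10³ Pa) = 1.07 × 10⁻⁴ m³ = 0.107 L.

0.107 L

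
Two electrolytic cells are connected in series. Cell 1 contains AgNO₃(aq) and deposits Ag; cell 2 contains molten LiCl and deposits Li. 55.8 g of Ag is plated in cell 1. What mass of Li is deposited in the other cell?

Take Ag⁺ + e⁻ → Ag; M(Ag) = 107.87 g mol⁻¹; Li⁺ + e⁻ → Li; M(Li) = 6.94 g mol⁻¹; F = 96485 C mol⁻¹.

n(Ag) = 55.8 / 107.87 = 0.5173 mol.
Since Ag⁺ + e⁻ → Ag, n(e⁻) passed = 1 × 0.5173 = 0.5173 mol.
Cells in series carry the same charge, so the same 0.5173 mol of electrons passes through cell 2.
Li⁺ + e⁻ → Li, so n(Li) = 0.5173 / 1 = 0.5173 mol.
m(Li) = 0.5173 × 6.94 = 3.59 g.

3.59 g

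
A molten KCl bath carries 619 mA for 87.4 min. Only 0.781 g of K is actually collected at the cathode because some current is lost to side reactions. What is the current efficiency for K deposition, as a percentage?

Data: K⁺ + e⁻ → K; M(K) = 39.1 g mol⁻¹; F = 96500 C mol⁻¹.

Q = I·t = 0.6190 × 5244.0 = 3246 C; n(e⁻) = 3246/96500 = 0.03364 mol.
Theoretical n(K) = n(e⁻)/1 = 0.03364 mol, i.e. m_theo = 0.03364 × 39.1 = 1.315 g.
Efficiency = m_actual / m_theo = 0.781 / 1.315 = 59.4 %.

59.4 %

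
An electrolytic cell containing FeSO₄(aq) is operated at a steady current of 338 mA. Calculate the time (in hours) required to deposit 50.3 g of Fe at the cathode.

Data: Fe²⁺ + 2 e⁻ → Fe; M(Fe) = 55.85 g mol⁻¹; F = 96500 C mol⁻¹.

143 h

n(Fe) = m/M = 50.3 / 55.85 = 0.9006 mol.
Each Fe atom requires 2 electrons, so n(e⁻) = 2 × 0.9006 = 1.801 mol.
Q = n(e⁻)·F = 1.801 × 96500 = 173800 C.
t = Q/I = 173800 / 0.3380 A = 514300 s = 143 h.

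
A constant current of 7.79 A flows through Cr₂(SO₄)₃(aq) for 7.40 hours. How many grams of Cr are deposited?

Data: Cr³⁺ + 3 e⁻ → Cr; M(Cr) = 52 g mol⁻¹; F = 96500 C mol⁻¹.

Q = I·t = 7.790 A × 26640 s = 207500 C.
n(e⁻) = Q/F = 207500 / 96500 = 2.151 mol.
Cr³⁺ + 3 e⁻ → Cr, so n(Cr) = n(e⁻)/3 = 0.7168 mol.
m = n·M = 0.7168 × 52 = 37.3 g.

37.3 g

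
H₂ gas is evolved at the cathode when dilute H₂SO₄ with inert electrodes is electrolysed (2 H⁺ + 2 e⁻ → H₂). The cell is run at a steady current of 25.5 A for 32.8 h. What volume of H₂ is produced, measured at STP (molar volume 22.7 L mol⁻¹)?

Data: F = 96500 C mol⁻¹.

Q = I·t = 25.50 A × 118080 s = 3011000 C.
n(e⁻) = Q/F = 3011000 / 96500 = 31.20 mol.
2 electrons are transferred per H₂ molecule, so n(H₂) = 31.20 / 2 = 15.60 mol.
V = n × V_m = 15.60 × 22.7 = 354 L.

354 L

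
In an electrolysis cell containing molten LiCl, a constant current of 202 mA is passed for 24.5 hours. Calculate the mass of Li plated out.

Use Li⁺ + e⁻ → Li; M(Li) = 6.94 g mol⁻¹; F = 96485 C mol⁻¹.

Q = I·t = 0.2020 A × 88200 s = 17820 C.
n(e⁻) = Q/F = 17820 / 96485 = 0.1847 mol.
Li⁺ + e⁻ → Li, so n(Li) = n(e⁻)/1 = 0.1847 mol.
m = n·M = 0.1847 × 6.94 = 1.28 g.

1.28 g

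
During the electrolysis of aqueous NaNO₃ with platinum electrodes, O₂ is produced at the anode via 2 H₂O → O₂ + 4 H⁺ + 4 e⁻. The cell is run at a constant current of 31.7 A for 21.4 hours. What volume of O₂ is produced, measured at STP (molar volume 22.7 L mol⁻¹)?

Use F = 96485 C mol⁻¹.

Q = I·t = 31.70 A × 77040 s = 2442000 C.
n(e⁻) = Q/F = 2442000 / 96485 = 25.31 mol.
4 electrons are transferred per O₂ molecule, so n(O₂) = 25.31 / 4 = 6.328 mol.
V = n × V_m = 6.328 × 22.7 = 144 L.

144 L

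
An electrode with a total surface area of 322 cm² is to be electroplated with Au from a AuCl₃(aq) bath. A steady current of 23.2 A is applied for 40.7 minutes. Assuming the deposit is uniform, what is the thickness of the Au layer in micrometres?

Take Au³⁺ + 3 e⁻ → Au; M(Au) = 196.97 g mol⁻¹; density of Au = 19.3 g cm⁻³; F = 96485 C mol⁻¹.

Q = I·t = 23.20 × 2442.0 = 56650 C; n(e⁻) = 0.5872 mol.
n(Au) = n(e⁻)/3 = 0.1957 mol, so m = 0.1957 × 196.97 = 38.55 g.
Volume = m/ρ = 38.55 / 19.3 = 1.998 cm³.
Thickness = V/A = 1.998 / 322 = 0.00620 cm = 62.0 μm.

62.0 μm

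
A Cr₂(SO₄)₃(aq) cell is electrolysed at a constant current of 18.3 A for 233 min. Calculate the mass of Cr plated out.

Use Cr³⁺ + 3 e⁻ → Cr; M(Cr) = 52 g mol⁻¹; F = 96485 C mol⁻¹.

Q = I·t = 18.30 A × 13980 s = 255800 C.
n(e⁻) = Q/F = 255800 / 96485 = 2.652 mol.
Cr³⁺ + 3 e⁻ → Cr, so n(Cr) = n(e⁻)/3 = 0.8838 mol.
m = n·M = 0.8838 × 52 = 46.0 g.

46.0 g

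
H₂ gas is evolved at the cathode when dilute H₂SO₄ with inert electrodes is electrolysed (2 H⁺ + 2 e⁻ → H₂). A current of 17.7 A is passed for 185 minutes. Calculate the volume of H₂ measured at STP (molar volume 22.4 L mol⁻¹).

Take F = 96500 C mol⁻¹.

22.8 L

Q = I·t = 17.70 A × 11100 s = 196500 C.
n(e⁻) = Q/F = 196500 / 96500 = 2.036 mol.
2 electrons are transferred per H₂ molecule, so n(H₂) = 2.036 / 2 = 1.018 mol.
V = n × V_m = 1.018 × 22.4 = 22.8 L.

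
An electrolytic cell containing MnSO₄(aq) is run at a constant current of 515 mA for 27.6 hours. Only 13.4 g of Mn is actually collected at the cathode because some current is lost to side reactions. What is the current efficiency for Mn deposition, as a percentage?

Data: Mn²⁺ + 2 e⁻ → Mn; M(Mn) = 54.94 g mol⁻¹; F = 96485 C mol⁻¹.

Q = I·t = 0.5150 × 99360 = 51170 C; n(e⁻) = 51170/96485 = 0.5303 mol.
Theoretical n(Mn) = n(e⁻)/2 = 0.2652 mol, i.e. m_theo = 0.2652 × 54.94 = 14.57 g.
Efficiency = m_actual / m_theo = 13.4 / 14.57 = 92.0 %.

92.0 %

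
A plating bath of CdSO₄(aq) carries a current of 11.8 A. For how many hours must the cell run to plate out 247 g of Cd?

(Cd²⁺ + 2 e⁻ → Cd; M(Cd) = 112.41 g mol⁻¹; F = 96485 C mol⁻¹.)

9.98 h

n(Cd) = m/M = 247 / 112.41 = 2.197 mol.
Each Cd atom requires 2 electrons, so n(e⁻) = 2 × 2.197 = 4.395 mol.
Q = n(e⁻)·F = 4.395 × 96485 = 424000 C.
t = Q/I = 424000 / 11.80 A = 35930 s = 9.98 h.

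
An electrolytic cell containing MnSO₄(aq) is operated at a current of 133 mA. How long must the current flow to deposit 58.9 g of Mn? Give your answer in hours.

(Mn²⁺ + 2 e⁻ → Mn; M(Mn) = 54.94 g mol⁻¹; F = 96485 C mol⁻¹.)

432 h

n(Mn) = m/M = 58.9 / 54.94 = 1.072 mol.
Each Mn atom requires 2 electrons, so n(e⁻) = 2 × 1.072 = 2.144 mol.
Q = n(e⁻)·F = 2.144 × 96485 = 206900 C.
t = Q/I = 206900 / 0.1330 A = 1555000 s = 432 h.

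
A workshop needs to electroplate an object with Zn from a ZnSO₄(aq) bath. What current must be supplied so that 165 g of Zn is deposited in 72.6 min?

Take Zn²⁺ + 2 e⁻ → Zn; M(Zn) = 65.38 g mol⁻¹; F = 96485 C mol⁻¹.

n(Zn) = 165 / 65.38 = 2.524 mol.
n(e⁻) = 2 × 2.524 = 5.047 mol.
Q = n(e⁻)·F = 5.047 × 96485 = 487000 C.
I = Q/t = 487000 / 4356.0 s = 112 A.

112 A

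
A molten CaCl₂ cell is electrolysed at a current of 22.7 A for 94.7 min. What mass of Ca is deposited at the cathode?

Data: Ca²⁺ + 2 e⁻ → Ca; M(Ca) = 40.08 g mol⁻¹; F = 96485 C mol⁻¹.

26.8 g

Q = I·t = 22.70 A × 5682.0 s = 129000 C.
n(e⁻) = Q/F = 129000 / 96485 = 1.337 mol.
Ca²⁺ + 2 e⁻ → Ca, so n(Ca) = n(e⁻)/2 = 0.6684 mol.
m = n·M = 0.6684 × 40.08 = 26.8 g.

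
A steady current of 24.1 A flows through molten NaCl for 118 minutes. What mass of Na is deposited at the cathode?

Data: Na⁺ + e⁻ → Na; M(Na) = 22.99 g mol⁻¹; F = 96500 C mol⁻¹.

Q = I·t = 24.10 A × 7080.0 s = 170600 C.
n(e⁻) = Q/F = 170600 / 96500 = 1.768 mol.
Na⁺ + e⁻ → Na, so n(Na) = n(e⁻)/1 = 1.768 mol.
m = n·M = 1.768 × 22.99 = 40.7 g.

40.7 g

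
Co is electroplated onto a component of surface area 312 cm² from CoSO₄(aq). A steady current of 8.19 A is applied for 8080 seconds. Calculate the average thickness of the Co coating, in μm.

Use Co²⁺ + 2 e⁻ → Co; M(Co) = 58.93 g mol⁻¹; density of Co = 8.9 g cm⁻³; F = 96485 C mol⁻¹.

Q = I·t = 8.190 × 8080.0 = 66180 C; n(e⁻) = 0.6859 mol.
n(Co) = n(e⁻)/2 = 0.3429 mol, so m = 0.3429 × 58.93 = 20.21 g.
Volume = m/ρ = 20.21 / 8.9 = 2.271 cm³.
Thickness = V/A = 2.271 / 312 = 0.00728 cm = 72.8 μm.

72.8 μm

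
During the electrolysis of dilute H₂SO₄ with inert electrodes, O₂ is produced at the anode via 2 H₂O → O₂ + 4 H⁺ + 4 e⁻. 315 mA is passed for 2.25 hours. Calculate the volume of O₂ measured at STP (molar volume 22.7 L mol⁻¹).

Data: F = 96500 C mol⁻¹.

0.150 L

Q = I·t = 0.3150 A × 8100.0 s = 2552 C.
n(e⁻) = Q/F = 2552 / 96500 = 0.02644 mol.
4 electrons are transferred per O₂ molecule, so n(O₂) = 0.02644 / 4 = 0.006610 mol.
V = n × V_m = 0.006610 × 22.7 = 0.150 L.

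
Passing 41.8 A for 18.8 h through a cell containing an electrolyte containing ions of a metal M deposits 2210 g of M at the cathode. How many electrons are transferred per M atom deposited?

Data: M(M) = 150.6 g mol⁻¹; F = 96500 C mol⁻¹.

Q = I·t = 41.80 A × 67680 s = 2829000 C, so n(e⁻) = 2829000/96500 = 29.32 mol.
n(M) deposited = 2210 / 150.6 = 14.67 mol.
Electrons per atom = n(e⁻)/n(M) = 29.32 / 14.67 = 2.00 ≈ 2, so the ion is M²⁺.

2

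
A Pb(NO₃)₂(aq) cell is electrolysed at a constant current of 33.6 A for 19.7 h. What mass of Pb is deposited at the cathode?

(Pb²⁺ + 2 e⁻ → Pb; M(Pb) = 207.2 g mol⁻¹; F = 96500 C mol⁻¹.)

Q = I·t = 33.60 A × 70920 s = 2383000 C.
n(e⁻) = Q/F = 2383000 / 96500 = 24.69 mol.
Pb²⁺ + 2 e⁻ → Pb, so n(Pb) = n(e⁻)/2 = 12.35 mol.
m = n·M = 12.35 × 207.2 = 2560 g.

2560 g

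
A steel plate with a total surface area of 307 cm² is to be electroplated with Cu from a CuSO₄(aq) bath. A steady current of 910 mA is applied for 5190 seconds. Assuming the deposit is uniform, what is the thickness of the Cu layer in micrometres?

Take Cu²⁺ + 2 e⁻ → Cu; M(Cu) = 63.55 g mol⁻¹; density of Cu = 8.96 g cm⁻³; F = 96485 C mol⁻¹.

Q = I·t = 0.9100 × 5190.0 = 4723 C; n(e⁻) = 0.04895 mol.
n(Cu) = n(e⁻)/2 = 0.02447 mol, so m = 0.02447 × 63.55 = 1.555 g.
Volume = m/ρ = 1.555 / 8.96 = 0.1736 cm³.
Thickness = V/A = 0.1736 / 307 = 5.65 × 10⁻⁴ cm = 5.65 μm.

5.65 μm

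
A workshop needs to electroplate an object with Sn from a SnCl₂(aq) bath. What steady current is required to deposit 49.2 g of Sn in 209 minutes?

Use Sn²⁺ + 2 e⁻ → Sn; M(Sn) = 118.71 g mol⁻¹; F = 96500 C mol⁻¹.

n(Sn) = 49.2 / 118.71 = 0.4145 mol.
n(e⁻) = 2 × 0.4145 = 0.8289 mol.
Q = n(e⁻)·F = 0.8289 × 96500 = 79990 C.
I = Q/t = 79990 / 12540 s = 6.38 A.

6.38 A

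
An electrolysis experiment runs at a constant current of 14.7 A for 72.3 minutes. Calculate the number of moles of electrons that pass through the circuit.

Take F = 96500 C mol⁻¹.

0.661 mol

Q = I·t = 14.70 A × 4338.0 s = 63770 C.
n(e⁻) = Q/F = 63770 / 96500 = 0.661 mol.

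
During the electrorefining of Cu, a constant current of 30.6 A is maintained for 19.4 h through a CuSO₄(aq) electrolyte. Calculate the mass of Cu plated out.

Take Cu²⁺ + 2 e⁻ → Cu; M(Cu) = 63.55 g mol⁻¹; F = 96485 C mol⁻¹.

704 g

Q = I·t = 30.60 A × 69840 s = 2137000 C.
n(e⁻) = Q/F = 2137000 / 96485 = 22.15 mol.
Cu²⁺ + 2 e⁻ → Cu, so n(Cu) = n(e⁻)/2 = 11.07 mol.
m = n·M = 11.07 × 63.55 = 704 g.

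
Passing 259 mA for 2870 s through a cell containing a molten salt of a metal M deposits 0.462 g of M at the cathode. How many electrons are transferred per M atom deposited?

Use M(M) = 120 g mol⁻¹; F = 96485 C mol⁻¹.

2

Q = I·t = 0.2590 A × 2870.0 s = 743.3 C, so n(e⁻) = 743.3/96485 = 0.007704 mol.
n(M) deposited = 0.462 / 120 = 0.003850 mol.
Electrons per atom = n(e⁻)/n(M) = 0.007704 / 0.003850 = 2.00 ≈ 2, so the ion is M²⁺.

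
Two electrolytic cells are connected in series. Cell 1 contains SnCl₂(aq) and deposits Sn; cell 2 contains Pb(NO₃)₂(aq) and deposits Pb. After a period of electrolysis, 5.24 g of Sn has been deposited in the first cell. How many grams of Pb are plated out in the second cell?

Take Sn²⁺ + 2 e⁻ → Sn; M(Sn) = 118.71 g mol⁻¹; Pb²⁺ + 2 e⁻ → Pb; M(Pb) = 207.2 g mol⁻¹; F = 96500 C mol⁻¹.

n(Sn) = 5.24 / 118.71 = 0.04414 mol.
Since Sn²⁺ + 2 e⁻ → Sn, n(e⁻) passed = 2 × 0.04414 = 0.08828 mol.
Cells in series carry the same charge, so the same 0.08828 mol of electrons passes through cell 2.
Pb²⁺ + 2 e⁻ → Pb, so n(Pb) = 0.08828 / 2 = 0.04414 mol.
m(Pb) = 0.04414 × 207.2 = 9.15 g.

9.15 g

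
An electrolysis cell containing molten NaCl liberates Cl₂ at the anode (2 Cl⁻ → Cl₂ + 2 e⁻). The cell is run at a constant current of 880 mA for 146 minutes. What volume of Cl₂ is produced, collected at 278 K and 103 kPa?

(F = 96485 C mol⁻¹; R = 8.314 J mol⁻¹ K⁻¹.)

0.896 L

Q = I·t = 0.8800 A × 8760.0 s = 7709 C.
n(e⁻) = Q/F = 7709 / 96485 = 0.07990 mol.
2 electrons are transferred per Cl₂ molecule, so n(Cl₂) = 0.07990 / 2 = 0.03995 mol.
V = nRT/P = (0.03995 × 8.314 × 278) / (103 × 10³ Pa) = 8.96 × 10⁻⁴ m³ = 0.896 L.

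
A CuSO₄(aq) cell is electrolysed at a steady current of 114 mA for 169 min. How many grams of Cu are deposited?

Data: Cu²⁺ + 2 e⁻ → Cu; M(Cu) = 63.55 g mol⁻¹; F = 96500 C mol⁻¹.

0.381 g

Q = I·t = 0.1140 A × 10140 s = 1156 C.
n(e⁻) = Q/F = 1156 / 96500 = 0.01198 mol.
Cu²⁺ + 2 e⁻ → Cu, so n(Cu) = n(e⁻)/2 = 0.005989 mol.
m = n·M = 0.005989 × 63.55 = 0.381 g.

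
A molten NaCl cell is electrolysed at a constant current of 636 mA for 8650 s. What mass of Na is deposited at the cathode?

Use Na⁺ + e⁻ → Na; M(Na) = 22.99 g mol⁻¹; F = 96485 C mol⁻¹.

Q = I·t = 0.6360 A × 8650.0 s = 5501 C.
n(e⁻) = Q/F = 5501 / 96485 = 0.05702 mol.
Na⁺ + e⁻ → Na, so n(Na) = n(e⁻)/1 = 0.05702 mol.
m = n·M = 0.05702 × 22.99 = 1.31 g.

1.31 g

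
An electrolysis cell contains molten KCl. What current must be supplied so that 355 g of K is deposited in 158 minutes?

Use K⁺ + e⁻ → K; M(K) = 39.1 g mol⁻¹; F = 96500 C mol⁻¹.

n(K) = 355 / 39.1 = 9.079 mol.
n(e⁻) = 1 × 9.079 = 9.079 mol.
Q = n(e⁻)·F = 9.079 × 96500 = 876200 C.
I = Q/t = 876200 / 9480.0 s = 92.4 A.

92.4 A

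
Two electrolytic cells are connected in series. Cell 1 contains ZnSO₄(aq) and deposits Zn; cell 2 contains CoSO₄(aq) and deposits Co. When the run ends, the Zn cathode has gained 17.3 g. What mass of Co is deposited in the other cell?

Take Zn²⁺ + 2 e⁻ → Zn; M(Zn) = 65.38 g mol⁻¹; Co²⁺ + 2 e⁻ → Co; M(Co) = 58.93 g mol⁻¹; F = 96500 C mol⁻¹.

n(Zn) = 17.3 / 65.38 = 0.2646 mol.
Since Zn²⁺ + 2 e⁻ → Zn, n(e⁻) passed = 2 × 0.2646 = 0.5292 mol.
Cells in series carry the same charge, so the same 0.5292 mol of electrons passes through cell 2.
Co²⁺ + 2 e⁻ → Co, so n(Co) = 0.5292 / 2 = 0.2646 mol.
m(Co) = 0.2646 × 58.93 = 15.6 g.

15.6 g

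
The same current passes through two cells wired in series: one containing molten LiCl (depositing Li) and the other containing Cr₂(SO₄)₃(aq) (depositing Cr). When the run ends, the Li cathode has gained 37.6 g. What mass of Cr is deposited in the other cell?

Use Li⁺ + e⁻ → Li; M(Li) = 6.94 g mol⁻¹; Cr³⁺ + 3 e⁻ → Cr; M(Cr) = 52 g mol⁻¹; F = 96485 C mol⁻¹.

n(Li) = 37.6 / 6.94 = 5.418 mol.
Since Li⁺ + e⁻ → Li, n(e⁻) passed = 1 × 5.418 = 5.418 mol.
Cells in series carry the same charge, so the same 5.418 mol of electrons passes through cell 2.
Cr³⁺ + 3 e⁻ → Cr, so n(Cr) = 5.418 / 3 = 1.806 mol.
m(Cr) = 1.806 × 52 = 93.9 g.

93.9 g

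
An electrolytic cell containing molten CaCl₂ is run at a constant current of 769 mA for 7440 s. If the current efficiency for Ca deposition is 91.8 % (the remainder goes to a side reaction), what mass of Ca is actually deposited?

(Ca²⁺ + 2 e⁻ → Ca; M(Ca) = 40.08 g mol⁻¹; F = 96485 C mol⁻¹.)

Q = I·t = 0.7690 × 7440.0 = 5721 C.
n(e⁻) = 5721/96485 = 0.05930 mol; theoretically n(Ca) = 0.05930/2 = 0.02965 mol, m_theo = 1.188 g.
At 91.8 % efficiency, m_actual = 0.918 × 1.188 = 1.09 g.

1.09 g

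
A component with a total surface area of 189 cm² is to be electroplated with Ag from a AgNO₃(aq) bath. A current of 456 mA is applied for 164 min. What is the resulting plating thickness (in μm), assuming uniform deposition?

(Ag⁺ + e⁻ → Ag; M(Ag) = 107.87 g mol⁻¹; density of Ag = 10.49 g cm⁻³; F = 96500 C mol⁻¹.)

Q = I·t = 0.4560 × 9840.0 = 4487 C; n(e⁻) = 0.04650 mol.
n(Ag) = n(e⁻)/1 = 0.04650 mol, so m = 0.04650 × 107.87 = 5.016 g.
Volume = m/ρ = 5.016 / 10.49 = 0.4781 cm³.
Thickness = V/A = 0.4781 / 189 = 0.00253 cm = 25.3 μm.

25.3 μm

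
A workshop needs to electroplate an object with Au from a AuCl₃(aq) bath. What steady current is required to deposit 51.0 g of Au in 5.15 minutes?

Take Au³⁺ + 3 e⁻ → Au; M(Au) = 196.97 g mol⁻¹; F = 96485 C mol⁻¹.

243 A

n(Au) = 51.0 / 196.97 = 0.2589 mol.
n(e⁻) = 3 × 0.2589 = 0.7768 mol.
Q = n(e⁻)·F = 0.7768 × 96485 = 74950 C.
I = Q/t = 74950 / 309.00 s = 243 A.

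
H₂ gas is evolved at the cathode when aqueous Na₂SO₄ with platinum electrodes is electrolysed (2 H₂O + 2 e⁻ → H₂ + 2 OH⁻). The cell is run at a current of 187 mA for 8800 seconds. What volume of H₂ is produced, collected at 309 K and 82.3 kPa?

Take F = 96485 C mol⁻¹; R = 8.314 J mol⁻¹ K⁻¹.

Q = I·t = 0.1870 A × 8800.0 s = 1646 C.
n(e⁻) = Q/F = 1646 / 96485 = 0.01706 mol.
2 electrons are transferred per H₂ molecule, so n(H₂) = 0.01706 / 2 = 0.008528 mol.
V = nRT/P = (0.008528 × 8.314 × 309) / (82.3 × 10³ Pa) = 2.66 × 10⁻⁴ m³ = 0.266 L.

0.266 L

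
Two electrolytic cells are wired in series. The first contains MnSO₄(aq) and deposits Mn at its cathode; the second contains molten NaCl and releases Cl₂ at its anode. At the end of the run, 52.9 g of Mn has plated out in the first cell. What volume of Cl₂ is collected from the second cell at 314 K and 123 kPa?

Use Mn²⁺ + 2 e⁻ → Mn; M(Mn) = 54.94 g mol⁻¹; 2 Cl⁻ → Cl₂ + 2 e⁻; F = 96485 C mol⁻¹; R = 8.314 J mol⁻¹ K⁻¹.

n(Mn) = 52.9 / 54.94 = 0.9629 mol, so n(e⁻) = 2 × 0.9629 = 1.926 mol.
The cells are in series, so the same 1.926 mol of electrons passes through the second cell.
2 Cl⁻ → Cl₂ + 2 e⁻ — 2 mol e⁻ per mol Cl₂, so n(Cl₂) = 1.926/2 = 0.9629 mol.
V = nRT/P = (0.9629 × 8.314 × 314) / (123 × 10³) = 0.0204 m³ = 20.4 L.

20.4 L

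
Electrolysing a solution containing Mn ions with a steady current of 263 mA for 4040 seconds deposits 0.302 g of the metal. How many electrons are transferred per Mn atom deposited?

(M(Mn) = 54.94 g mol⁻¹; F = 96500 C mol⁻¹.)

2

Q = I·t = 0.2630 A × 4040.0 s = 1063 C, so n(e⁻) = 1063/96500 = 0.01101 mol.
n(Mn) deposited = 0.302 / 54.94 = 0.005497 mol.
Electrons per atom = n(e⁻)/n(Mn) = 0.01101 / 0.005497 = 2.00 ≈ 2, so the ion is Mn²⁺.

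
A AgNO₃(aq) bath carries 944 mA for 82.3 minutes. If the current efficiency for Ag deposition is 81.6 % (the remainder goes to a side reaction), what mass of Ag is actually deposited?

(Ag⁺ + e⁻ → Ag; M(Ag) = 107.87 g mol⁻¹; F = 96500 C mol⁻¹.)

Q = I·t = 0.9440 × 4938.0 = 4661 C.
n(e⁻) = 4661/96500 = 0.04831 mol; theoretically n(Ag) = 0.04831/1 = 0.04831 mol, m_theo = 5.211 g.
At 81.6 % efficiency, m_actual = 0.816 × 5.211 = 4.25 g.

4.25 g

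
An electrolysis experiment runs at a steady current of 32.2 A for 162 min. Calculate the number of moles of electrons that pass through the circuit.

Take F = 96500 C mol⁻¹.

Q = I·t = 32.20 A × 9720.0 s = 313000 C.
n(e⁻) = Q/F = 313000 / 96500 = 3.24 mol.

3.24 mol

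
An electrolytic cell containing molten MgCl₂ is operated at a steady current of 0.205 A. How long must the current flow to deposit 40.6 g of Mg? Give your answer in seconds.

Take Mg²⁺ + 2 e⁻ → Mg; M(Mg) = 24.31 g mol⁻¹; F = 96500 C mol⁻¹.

n(Mg) = m/M = 40.6 / 24.31 = 1.670 mol.
Each Mg atom requires 2 electrons, so n(e⁻) = 2 × 1.670 = 3.340 mol.
Q = n(e⁻)·F = 3.340 × 96500 = 322300 C.
t = Q/I = 322300 / 0.2050 A = 1572000 s.

1.57 × 10⁶ s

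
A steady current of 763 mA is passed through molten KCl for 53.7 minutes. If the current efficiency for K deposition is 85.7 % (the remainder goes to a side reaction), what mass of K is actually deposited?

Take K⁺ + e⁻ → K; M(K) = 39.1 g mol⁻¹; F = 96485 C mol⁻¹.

Q = I·t = 0.7630 × 3222.0 = 2458 C.
n(e⁻) = 2458/96485 = 0.02548 mol; theoretically n(K) = 0.02548/1 = 0.02548 mol, m_theo = 0.9962 g.
At 85.7 % efficiency, m_actual = 0.857 × 0.9962 = 0.854 g.

0.854 g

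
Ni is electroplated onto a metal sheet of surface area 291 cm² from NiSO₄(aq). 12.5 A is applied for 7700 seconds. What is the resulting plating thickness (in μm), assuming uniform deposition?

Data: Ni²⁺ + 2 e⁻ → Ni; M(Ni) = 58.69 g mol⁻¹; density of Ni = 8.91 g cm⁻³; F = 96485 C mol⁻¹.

113 μm

Q = I·t = 12.50 × 7700.0 = 96250 C; n(e⁻) = 0.9976 mol.
n(Ni) = n(e⁻)/2 = 0.4988 mol, so m = 0.4988 × 58.69 = 29.27 g.
Volume = m/ρ = 29.27 / 8.91 = 3.285 cm³.
Thickness = V/A = 3.285 / 291 = 0.0113 cm = 113 μm.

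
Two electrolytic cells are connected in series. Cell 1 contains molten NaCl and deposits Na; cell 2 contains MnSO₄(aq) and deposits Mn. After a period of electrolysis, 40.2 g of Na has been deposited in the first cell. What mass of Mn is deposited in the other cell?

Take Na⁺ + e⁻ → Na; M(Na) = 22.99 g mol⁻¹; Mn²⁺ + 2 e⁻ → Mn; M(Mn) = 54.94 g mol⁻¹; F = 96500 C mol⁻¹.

48.0 g

n(Na) = 40.2 / 22.99 = 1.749 mol.
Since Na⁺ + e⁻ → Na, n(e⁻) passed = 1 × 1.749 = 1.749 mol.
Cells in series carry the same charge, so the same 1.749 mol of electrons passes through cell 2.
Mn²⁺ + 2 e⁻ → Mn, so n(Mn) = 1.749 / 2 = 0.8743 mol.
m(Mn) = 0.8743 × 54.94 = 48.0 g.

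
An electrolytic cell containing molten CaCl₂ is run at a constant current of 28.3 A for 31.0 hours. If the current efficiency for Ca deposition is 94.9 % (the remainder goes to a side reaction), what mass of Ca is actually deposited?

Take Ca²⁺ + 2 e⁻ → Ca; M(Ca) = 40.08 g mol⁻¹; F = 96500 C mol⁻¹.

Q = I·t = 28.30 × 111600 = 3158000 C.
n(e⁻) = 3158000/96500 = 32.73 mol; theoretically n(Ca) = 32.73/2 = 16.36 mol, m_theo = 655.9 g.
At 94.9 % efficiency, m_actual = 0.949 × 655.9 = 622 g.

622 g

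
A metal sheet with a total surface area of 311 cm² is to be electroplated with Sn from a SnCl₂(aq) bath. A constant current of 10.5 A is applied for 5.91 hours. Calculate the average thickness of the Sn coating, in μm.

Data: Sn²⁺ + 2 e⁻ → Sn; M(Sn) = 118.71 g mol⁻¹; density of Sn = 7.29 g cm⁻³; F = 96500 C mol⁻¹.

606 μm

Q = I·t = 10.50 × 21276 = 223400 C; n(e⁻) = 2.315 mol.
n(Sn) = n(e⁻)/2 = 1.158 mol, so m = 1.158 × 118.71 = 137.4 g.
Volume = m/ρ = 137.4 / 7.29 = 18.85 cm³.
Thickness = V/A = 18.85 / 311 = 0.0606 cm = 606 μm.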